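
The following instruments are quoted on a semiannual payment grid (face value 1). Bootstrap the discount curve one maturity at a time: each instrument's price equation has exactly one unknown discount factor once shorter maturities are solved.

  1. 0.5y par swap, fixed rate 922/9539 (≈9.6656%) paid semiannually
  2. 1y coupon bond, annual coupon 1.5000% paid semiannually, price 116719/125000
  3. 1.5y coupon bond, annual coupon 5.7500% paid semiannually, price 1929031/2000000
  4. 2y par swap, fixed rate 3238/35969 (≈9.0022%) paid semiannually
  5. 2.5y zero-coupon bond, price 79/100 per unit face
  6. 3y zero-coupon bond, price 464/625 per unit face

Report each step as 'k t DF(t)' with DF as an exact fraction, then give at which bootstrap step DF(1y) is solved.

step 1 [0.5y] swap r/2=461/9539: DF=(1 − 461/9539·(0))/(1+461/9539) = 9539/10000 ≈ 0.953900
step 2 [1y] bond c/2=3/400: DF=(116719/125000 − 3/400·(0.953900))/(1+3/400) = 9197/10000 ≈ 0.919700
step 3 [1.5y] bond c/2=23/800: DF=(1929031/2000000 − 23/800·(0.953900+0.919700))/(1+23/800) = 2213/2500 ≈ 0.885200
step 4 [2y] swap r/2=1619/35969: DF=(1 − 1619/35969·(0.953900+0.919700+0.885200))/(1+1619/35969) = 8381/10000 ≈ 0.838100
step 5 [2.5y] zero: DF = P = 79/100 ≈ 0.790000
step 6 [3y] zero: DF = P = 464/625 ≈ 0.742400

1 1/2 9539/10000
2 1 9197/10000
3 3/2 2213/2500
4 2 8381/10000
5 5/2 79/100
6 3 464/625
DF(1y) is solved at step 2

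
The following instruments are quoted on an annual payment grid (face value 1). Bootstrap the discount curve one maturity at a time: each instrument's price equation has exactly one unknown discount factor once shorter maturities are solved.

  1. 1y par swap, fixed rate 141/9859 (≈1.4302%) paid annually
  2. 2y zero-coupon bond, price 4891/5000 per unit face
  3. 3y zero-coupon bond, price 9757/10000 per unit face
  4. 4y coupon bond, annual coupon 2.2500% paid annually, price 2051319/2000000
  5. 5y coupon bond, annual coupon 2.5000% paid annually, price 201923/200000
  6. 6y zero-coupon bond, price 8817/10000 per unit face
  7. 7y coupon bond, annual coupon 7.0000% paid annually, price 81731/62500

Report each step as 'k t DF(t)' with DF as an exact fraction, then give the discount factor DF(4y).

1 1 9859/10000
2 2 4891/5000
3 3 9757/10000
4 4 1173/1250
5 5 1113/1250
6 6 8817/10000
7 7 341/400
DF(4y) = 1173/1250 ≈ 0.938400

step 1 [1y] swap r/1=141/9859: DF=(1 − 141/9859·(0))/(1+141/9859) = 9859/10000 ≈ 0.985900
step 2 [2y] zero: DF = P = 4891/5000 ≈ 0.978200
step 3 [3y] zero: DF = P = 9757/10000 ≈ 0.975700
step 4 [4y] bond c/1=9/400: DF=(2051319/2000000 − 9/400·(0.985900+0.978200+0.975700))/(1+9/400) = 1173/1250 ≈ 0.938400
step 5 [5y] bond c/1=1/40: DF=(201923/200000 − 1/40·(0.985900+0.978200+0.975700+0.938400))/(1+1/40) = 1113/1250 ≈ 0.890400
step 6 [6y] zero: DF = P = 8817/10000 ≈ 0.881700
step 7 [7y] bond c/1=7/100: DF=(81731/62500 − 7/100·(0.985900+0.978200+0.975700+0.938400+0.890400+0.881700))/(1+7/100) = 341/400 ≈ 0.852500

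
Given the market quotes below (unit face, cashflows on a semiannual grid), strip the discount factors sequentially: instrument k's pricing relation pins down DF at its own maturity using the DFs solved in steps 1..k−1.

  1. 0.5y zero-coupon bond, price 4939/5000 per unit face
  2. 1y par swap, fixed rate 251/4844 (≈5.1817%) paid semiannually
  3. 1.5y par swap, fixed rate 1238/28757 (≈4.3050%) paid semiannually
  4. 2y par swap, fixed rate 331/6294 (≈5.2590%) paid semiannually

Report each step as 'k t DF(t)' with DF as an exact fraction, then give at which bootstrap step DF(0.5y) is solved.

1 1/2 4939/5000
2 1 4749/5000
3 3/2 9381/10000
4 2 9007/10000
DF(0.5y) is solved at step 1

step 1 [0.5y] zero: DF = P = 4939/5000 ≈ 0.987800
step 2 [1y] swap r/2=251/9688: DF=(1 − 251/9688·(0.987800))/(1+251/9688) = 4749/5000 ≈ 0.949800
step 3 [1.5y] swap r/2=619/28757: DF=(1 − 619/28757·(0.987800+0.949800))/(1+619/28757) = 9381/10000 ≈ 0.938100
step 4 [2y] swap r/2=331/12588: DF=(1 − 331/12588·(0.987800+0.949800+0.938100))/(1+331/12588) = 9007/10000 ≈ 0.900700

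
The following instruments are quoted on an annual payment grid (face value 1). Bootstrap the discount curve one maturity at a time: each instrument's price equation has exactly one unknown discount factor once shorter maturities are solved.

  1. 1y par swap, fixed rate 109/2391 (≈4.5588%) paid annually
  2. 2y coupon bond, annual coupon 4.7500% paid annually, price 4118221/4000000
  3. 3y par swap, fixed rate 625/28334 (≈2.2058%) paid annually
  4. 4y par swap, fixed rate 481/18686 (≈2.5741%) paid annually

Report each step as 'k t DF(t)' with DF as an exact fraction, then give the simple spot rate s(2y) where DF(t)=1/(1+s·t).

step 1 [1y] swap r/1=109/2391: DF=(1 − 109/2391·(0))/(1+109/2391) = 2391/2500 ≈ 0.956400
step 2 [2y] bond c/1=19/400: DF=(4118221/4000000 − 19/400·(0.956400))/(1+19/400) = 1879/2000 ≈ 0.939500
step 3 [3y] swap r/1=625/28334: DF=(1 − 625/28334·(0.956400+0.939500))/(1+625/28334) = 15/16 ≈ 0.937500
step 4 [4y] swap r/1=481/18686: DF=(1 − 481/18686·(0.956400+0.939500+0.937500))/(1+481/18686) = 4519/5000 ≈ 0.903800

1 1 2391/2500
2 2 1879/2000
3 3 15/16
4 4 4519/5000
s(2y) = (1/(1879/2000) − 1)/(2) = 121/3758 ≈ 3.2198%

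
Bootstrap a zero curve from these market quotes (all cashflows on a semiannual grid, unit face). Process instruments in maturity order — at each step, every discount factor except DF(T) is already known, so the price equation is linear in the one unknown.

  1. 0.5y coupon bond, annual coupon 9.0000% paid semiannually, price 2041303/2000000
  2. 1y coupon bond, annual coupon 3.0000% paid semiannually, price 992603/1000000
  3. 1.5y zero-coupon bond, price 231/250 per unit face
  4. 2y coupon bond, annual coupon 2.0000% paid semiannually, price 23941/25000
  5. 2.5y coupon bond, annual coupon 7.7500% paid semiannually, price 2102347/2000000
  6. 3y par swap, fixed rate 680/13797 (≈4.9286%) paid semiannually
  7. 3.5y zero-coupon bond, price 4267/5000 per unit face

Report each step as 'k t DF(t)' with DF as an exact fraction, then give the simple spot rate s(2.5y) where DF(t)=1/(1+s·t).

1 1/2 9767/10000
2 1 1927/2000
3 3/2 231/250
4 2 4599/5000
5 5/2 2177/2500
6 3 108/125
7 7/2 4267/5000
s(2.5y) = (1/(2177/2500) − 1)/(5/2) = 646/10885 ≈ 5.9348%

step 1 [0.5y] bond c/2=9/200: DF=(2041303/2000000 − 9/200·(0))/(1+9/200) = 9767/10000 ≈ 0.976700
step 2 [1y] bond c/2=3/200: DF=(992603/1000000 − 3/200·(0.976700))/(1+3/200) = 1927/2000 ≈ 0.963500
step 3 [1.5y] zero: DF = P = 231/250 ≈ 0.924000
step 4 [2y] bond c/2=1/100: DF=(23941/25000 − 1/100·(0.976700+0.963500+0.924000))/(1+1/100) = 4599/5000 ≈ 0.919800
step 5 [2.5y] bond c/2=31/800: DF=(2102347/2000000 − 31/800·(0.976700+0.963500+0.924000+0.919800))/(1+31/800) = 2177/2500 ≈ 0.870800
step 6 [3y] swap r/2=340/13797: DF=(1 − 340/13797·(0.976700+0.963500+0.924000+0.919800+0.870800))/(1+340/13797) = 108/125 ≈ 0.864000
step 7 [3.5y] zero: DF = P = 4267/5000 ≈ 0.853400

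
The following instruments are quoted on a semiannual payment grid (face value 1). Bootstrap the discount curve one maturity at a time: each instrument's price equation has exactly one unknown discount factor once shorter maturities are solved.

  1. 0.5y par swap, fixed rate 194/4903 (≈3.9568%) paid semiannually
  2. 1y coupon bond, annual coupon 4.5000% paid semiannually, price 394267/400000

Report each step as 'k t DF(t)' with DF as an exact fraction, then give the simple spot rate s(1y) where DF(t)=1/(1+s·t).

1 1/2 4903/5000
2 1 589/625
s(1y) = (1/(589/625) − 1)/(1) = 36/589 ≈ 6.1121%

step 1 [0.5y] swap r/2=97/4903: DF=(1 − 97/4903·(0))/(1+97/4903) = 4903/5000 ≈ 0.980600
step 2 [1y] bond c/2=9/400: DF=(394267/400000 − 9/400·(0.980600))/(1+9/400) = 589/625 ≈ 0.942400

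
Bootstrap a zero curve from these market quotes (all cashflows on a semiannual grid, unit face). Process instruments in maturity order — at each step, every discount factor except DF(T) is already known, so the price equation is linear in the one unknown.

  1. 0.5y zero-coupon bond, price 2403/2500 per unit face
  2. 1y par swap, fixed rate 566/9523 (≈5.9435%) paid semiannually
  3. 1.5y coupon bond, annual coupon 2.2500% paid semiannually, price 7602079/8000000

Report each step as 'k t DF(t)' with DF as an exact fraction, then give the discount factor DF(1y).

1 1/2 2403/2500
2 1 4717/5000
3 3/2 1837/2000
DF(1y) = 4717/5000 ≈ 0.943400

step 1 [0.5y] zero: DF = P = 2403/2500 ≈ 0.961200
step 2 [1y] swap r/2=283/9523: DF=(1 − 283/9523·(0.961200))/(1+283/9523) = 4717/5000 ≈ 0.943400
step 3 [1.5y] bond c/2=9/800: DF=(7602079/8000000 − 9/800·(0.961200+0.943400))/(1+9/800) = 1837/2000 ≈ 0.918500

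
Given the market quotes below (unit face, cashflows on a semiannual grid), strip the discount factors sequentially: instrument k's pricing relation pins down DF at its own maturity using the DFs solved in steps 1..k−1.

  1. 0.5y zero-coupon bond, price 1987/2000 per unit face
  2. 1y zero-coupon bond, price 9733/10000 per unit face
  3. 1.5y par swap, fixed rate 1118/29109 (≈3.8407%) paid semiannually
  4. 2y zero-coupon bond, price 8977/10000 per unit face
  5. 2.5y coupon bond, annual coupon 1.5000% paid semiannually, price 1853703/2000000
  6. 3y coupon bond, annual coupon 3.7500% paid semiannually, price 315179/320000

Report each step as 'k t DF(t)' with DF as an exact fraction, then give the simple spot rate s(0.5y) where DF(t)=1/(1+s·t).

1 1/2 1987/2000
2 1 9733/10000
3 3/2 9441/10000
4 2 8977/10000
5 5/2 2229/2500
6 3 8803/10000
s(0.5y) = (1/(1987/2000) − 1)/(1/2) = 26/1987 ≈ 1.3085%

step 1 [0.5y] zero: DF = P = 1987/2000 ≈ 0.993500
step 2 [1y] zero: DF = P = 9733/10000 ≈ 0.973300
step 3 [1.5y] swap r/2=559/29109: DF=(1 − 559/29109·(0.993500+0.973300))/(1+559/29109) = 9441/10000 ≈ 0.944100
step 4 [2y] zero: DF = P = 8977/10000 ≈ 0.897700
step 5 [2.5y] bond c/2=3/400: DF=(1853703/2000000 − 3/400·(0.993500+0.973300+0.944100+0.897700))/(1+3/400) = 2229/2500 ≈ 0.891600
step 6 [3y] bond c/2=3/160: DF=(315179/320000 − 3/160·(0.993500+0.973300+0.944100+0.897700+0.891600))/(1+3/160) = 8803/10000 ≈ 0.880300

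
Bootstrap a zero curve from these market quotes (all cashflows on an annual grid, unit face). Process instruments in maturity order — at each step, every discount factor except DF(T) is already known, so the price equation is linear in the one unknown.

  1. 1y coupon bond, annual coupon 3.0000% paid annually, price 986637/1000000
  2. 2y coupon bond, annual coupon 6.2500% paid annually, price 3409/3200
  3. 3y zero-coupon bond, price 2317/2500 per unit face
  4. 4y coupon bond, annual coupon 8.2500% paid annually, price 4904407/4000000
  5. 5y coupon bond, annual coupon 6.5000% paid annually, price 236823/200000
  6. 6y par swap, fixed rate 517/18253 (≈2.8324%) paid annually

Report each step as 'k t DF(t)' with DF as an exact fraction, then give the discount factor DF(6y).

step 1 [1y] bond c/1=3/100: DF=(986637/1000000 − 3/100·(0))/(1+3/100) = 9579/10000 ≈ 0.957900
step 2 [2y] bond c/1=1/16: DF=(3409/3200 − 1/16·(0.957900))/(1+1/16) = 9463/10000 ≈ 0.946300
step 3 [3y] zero: DF = P = 2317/2500 ≈ 0.926800
step 4 [4y] bond c/1=33/400: DF=(4904407/4000000 − 33/400·(0.957900+0.946300+0.926800))/(1+33/400) = 9169/10000 ≈ 0.916900
step 5 [5y] bond c/1=13/200: DF=(236823/200000 − 13/200·(0.957900+0.946300+0.926800+0.916900))/(1+13/200) = 8831/10000 ≈ 0.883100
step 6 [6y] swap r/1=517/18253: DF=(1 − 517/18253·(0.957900+0.946300+0.926800+0.916900+0.883100))/(1+517/18253) = 8449/10000 ≈ 0.844900

1 1 9579/10000
2 2 9463/10000
3 3 2317/2500
4 4 9169/10000
5 5 8831/10000
6 6 8449/10000
DF(6y) = 8449/10000 ≈ 0.844900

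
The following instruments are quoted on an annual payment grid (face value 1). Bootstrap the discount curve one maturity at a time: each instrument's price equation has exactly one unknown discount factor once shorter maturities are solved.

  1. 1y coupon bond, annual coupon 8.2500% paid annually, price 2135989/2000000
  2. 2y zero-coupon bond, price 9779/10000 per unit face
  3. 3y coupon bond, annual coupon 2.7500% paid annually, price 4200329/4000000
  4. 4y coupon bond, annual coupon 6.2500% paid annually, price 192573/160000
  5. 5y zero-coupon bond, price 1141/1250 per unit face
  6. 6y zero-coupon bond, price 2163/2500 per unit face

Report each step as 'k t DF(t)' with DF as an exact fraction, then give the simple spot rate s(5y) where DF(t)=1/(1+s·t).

1 1 4933/5000
2 2 9779/10000
3 3 4847/5000
4 4 4801/5000
5 5 1141/1250
6 6 2163/2500
s(5y) = (1/(1141/1250) − 1)/(5) = 109/5705 ≈ 1.9106%

step 1 [1y] bond c/1=33/400: DF=(2135989/2000000 − 33/400·(0))/(1+33/400) = 4933/5000 ≈ 0.986600
step 2 [2y] zero: DF = P = 9779/10000 ≈ 0.977900
step 3 [3y] bond c/1=11/400: DF=(4200329/4000000 − 11/400·(0.986600+0.977900))/(1+11/400) = 4847/5000 ≈ 0.969400
step 4 [4y] bond c/1=1/16: DF=(192573/160000 − 1/16·(0.986600+0.977900+0.969400))/(1+1/16) = 4801/5000 ≈ 0.960200
step 5 [5y] zero: DF = P = 1141/1250 ≈ 0.912800
step 6 [6y] zero: DF = P = 2163/2500 ≈ 0.865200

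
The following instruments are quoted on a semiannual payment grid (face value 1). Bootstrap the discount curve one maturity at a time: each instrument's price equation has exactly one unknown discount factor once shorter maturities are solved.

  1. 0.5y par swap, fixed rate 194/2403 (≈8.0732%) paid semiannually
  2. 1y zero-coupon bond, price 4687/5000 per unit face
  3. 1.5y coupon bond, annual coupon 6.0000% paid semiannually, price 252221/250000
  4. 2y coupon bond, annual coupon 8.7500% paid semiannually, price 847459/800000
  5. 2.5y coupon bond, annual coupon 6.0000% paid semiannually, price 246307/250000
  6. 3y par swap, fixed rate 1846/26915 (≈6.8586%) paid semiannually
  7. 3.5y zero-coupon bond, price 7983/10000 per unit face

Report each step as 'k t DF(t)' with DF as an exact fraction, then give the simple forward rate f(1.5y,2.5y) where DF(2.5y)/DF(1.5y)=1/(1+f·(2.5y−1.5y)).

1 1/2 2403/2500
2 1 4687/5000
3 3/2 4621/5000
4 2 4483/5000
5 5/2 4241/5000
6 3 4077/5000
7 7/2 7983/10000
f(1.5y,2.5y) = ((4621/5000)/(4241/5000) − 1)/(1) = 380/4241 ≈ 8.9602%

step 1 [0.5y] swap r/2=97/2403: DF=(1 − 97/2403·(0))/(1+97/2403) = 2403/2500 ≈ 0.961200
step 2 [1y] zero: DF = P = 4687/5000 ≈ 0.937400
step 3 [1.5y] bond c/2=3/100: DF=(252221/250000 − 3/100·(0.961200+0.937400))/(1+3/100) = 4621/5000 ≈ 0.924200
step 4 [2y] bond c/2=7/160: DF=(847459/800000 − 7/160·(0.961200+0.937400+0.924200))/(1+7/160) = 4483/5000 ≈ 0.896600
step 5 [2.5y] bond c/2=3/100: DF=(246307/250000 − 3/100·(0.961200+0.937400+0.924200+0.896600))/(1+3/100) = 4241/5000 ≈ 0.848200
step 6 [3y] swap r/2=923/26915: DF=(1 − 923/26915·(0.961200+0.937400+0.924200+0.896600+0.848200))/(1+923/26915) = 4077/5000 ≈ 0.815400
step 7 [3.5y] zero: DF = P = 7983/10000 ≈ 0.798300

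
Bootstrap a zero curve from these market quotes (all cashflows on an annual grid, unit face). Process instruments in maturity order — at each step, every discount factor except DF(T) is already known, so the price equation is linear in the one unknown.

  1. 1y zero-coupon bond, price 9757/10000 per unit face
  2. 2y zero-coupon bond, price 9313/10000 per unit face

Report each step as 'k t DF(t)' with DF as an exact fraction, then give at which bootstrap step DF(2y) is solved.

step 1 [1y] zero: DF = P = 9757/10000 ≈ 0.975700
step 2 [2y] zero: DF = P = 9313/10000 ≈ 0.931300

1 1 9757/10000
2 2 9313/10000
DF(2y) is solved at step 2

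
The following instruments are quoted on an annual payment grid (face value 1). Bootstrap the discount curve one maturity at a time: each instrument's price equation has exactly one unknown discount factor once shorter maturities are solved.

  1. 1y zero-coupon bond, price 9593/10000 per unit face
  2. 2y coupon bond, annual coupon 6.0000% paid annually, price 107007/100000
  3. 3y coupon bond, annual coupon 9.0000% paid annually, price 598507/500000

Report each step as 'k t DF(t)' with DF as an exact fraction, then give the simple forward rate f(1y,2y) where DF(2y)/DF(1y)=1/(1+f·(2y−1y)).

1 1 9593/10000
2 2 597/625
3 3 9401/10000
f(1y,2y) = ((9593/10000)/(597/625) − 1)/(1) = 41/9552 ≈ 0.4292%

step 1 [1y] zero: DF = P = 9593/10000 ≈ 0.959300
step 2 [2y] bond c/1=3/50: DF=(107007/100000 − 3/50·(0.959300))/(1+3/50) = 597/625 ≈ 0.955200
step 3 [3y] bond c/1=9/100: DF=(598507/500000 − 9/100·(0.959300+0.955200))/(1+9/100) = 9401/10000 ≈ 0.940100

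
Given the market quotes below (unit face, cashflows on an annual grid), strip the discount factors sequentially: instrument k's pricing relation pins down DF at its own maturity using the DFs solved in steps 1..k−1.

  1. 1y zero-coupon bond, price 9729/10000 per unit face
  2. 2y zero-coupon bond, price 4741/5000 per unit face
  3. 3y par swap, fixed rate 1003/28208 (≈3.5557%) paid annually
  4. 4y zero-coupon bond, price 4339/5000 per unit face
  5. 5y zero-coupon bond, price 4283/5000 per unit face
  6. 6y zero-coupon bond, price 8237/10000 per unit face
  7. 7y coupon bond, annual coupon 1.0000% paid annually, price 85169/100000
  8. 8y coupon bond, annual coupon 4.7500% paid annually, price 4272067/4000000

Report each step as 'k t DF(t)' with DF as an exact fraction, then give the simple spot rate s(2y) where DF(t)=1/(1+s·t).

step 1 [1y] zero: DF = P = 9729/10000 ≈ 0.972900
step 2 [2y] zero: DF = P = 4741/5000 ≈ 0.948200
step 3 [3y] swap r/1=1003/28208: DF=(1 − 1003/28208·(0.972900+0.948200))/(1+1003/28208) = 8997/10000 ≈ 0.899700
step 4 [4y] zero: DF = P = 4339/5000 ≈ 0.867800
step 5 [5y] zero: DF = P = 4283/5000 ≈ 0.856600
step 6 [6y] zero: DF = P = 8237/10000 ≈ 0.823700
step 7 [7y] bond c/1=1/100: DF=(85169/100000 − 1/100·(0.972900+0.948200+0.899700+0.867800+0.856600+0.823700))/(1+1/100) = 7901/10000 ≈ 0.790100
step 8 [8y] bond c/1=19/400: DF=(4272067/4000000 − 19/400·(0.972900+0.948200+0.899700+0.867800+0.856600+0.823700+0.790100))/(1+19/400) = 7403/10000 ≈ 0.740300

1 1 9729/10000
2 2 4741/5000
3 3 8997/10000
4 4 4339/5000
5 5 4283/5000
6 6 8237/10000
7 7 7901/10000
8 8 7403/10000
s(2y) = (1/(4741/5000) − 1)/(2) = 259/9482 ≈ 2.7315%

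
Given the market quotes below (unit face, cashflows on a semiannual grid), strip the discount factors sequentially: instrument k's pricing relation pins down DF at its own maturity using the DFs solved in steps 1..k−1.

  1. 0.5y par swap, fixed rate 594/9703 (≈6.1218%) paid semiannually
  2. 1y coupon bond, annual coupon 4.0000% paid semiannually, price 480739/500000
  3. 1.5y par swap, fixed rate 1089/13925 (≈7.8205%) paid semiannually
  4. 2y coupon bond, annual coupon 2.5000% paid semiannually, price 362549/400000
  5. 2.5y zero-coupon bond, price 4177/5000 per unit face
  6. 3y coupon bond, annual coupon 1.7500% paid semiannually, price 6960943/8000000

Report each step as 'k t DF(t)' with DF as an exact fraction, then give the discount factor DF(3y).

1 1/2 9703/10000
2 1 2309/2500
3 3/2 8911/10000
4 2 538/625
5 5/2 4177/5000
6 3 8237/10000
DF(3y) = 8237/10000 ≈ 0.823700

step 1 [0.5y] swap r/2=297/9703: DF=(1 − 297/9703·(0))/(1+297/9703) = 9703/10000 ≈ 0.970300
step 2 [1y] bond c/2=1/50: DF=(480739/500000 − 1/50·(0.970300))/(1+1/50) = 2309/2500 ≈ 0.923600
step 3 [1.5y] swap r/2=1089/27850: DF=(1 − 1089/27850·(0.970300+0.923600))/(1+1089/27850) = 8911/10000 ≈ 0.891100
step 4 [2y] bond c/2=1/80: DF=(362549/400000 − 1/80·(0.970300+0.923600+0.891100))/(1+1/80) = 538/625 ≈ 0.860800
step 5 [2.5y] zero: DF = P = 4177/5000 ≈ 0.835400
step 6 [3y] bond c/2=7/800: DF=(6960943/8000000 − 7/800·(0.970300+0.923600+0.891100+0.860800+0.835400))/(1+7/800) = 8237/10000 ≈ 0.823700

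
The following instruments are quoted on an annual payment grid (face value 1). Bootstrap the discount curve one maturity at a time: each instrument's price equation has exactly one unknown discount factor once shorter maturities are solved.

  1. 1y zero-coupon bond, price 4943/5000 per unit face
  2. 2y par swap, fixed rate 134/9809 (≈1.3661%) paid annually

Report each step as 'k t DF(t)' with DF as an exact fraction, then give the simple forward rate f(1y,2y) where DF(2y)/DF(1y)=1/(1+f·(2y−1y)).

step 1 [1y] zero: DF = P = 4943/5000 ≈ 0.988600
step 2 [2y] swap r/1=134/9809: DF=(1 − 134/9809·(0.988600))/(1+134/9809) = 2433/2500 ≈ 0.973200

1 1 4943/5000
2 2 2433/2500
f(1y,2y) = ((4943/5000)/(2433/2500) − 1)/(1) = 77/4866 ≈ 1.5824%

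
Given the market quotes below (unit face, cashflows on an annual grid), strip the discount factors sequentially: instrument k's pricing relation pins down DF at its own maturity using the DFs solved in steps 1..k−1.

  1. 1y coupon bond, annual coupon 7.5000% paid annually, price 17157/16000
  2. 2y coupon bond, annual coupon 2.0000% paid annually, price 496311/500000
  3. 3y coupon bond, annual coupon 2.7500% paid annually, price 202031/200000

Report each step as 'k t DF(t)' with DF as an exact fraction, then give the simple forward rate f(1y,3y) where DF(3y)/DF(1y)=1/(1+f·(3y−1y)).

step 1 [1y] bond c/1=3/40: DF=(17157/16000 − 3/40·(0))/(1+3/40) = 399/400 ≈ 0.997500
step 2 [2y] bond c/1=1/50: DF=(496311/500000 − 1/50·(0.997500))/(1+1/50) = 596/625 ≈ 0.953600
step 3 [3y] bond c/1=11/400: DF=(202031/200000 − 11/400·(0.997500+0.953600))/(1+11/400) = 9309/10000 ≈ 0.930900

1 1 399/400
2 2 596/625
3 3 9309/10000
f(1y,3y) = ((399/400)/(9309/10000) − 1)/(2) = 111/3103 ≈ 3.5772%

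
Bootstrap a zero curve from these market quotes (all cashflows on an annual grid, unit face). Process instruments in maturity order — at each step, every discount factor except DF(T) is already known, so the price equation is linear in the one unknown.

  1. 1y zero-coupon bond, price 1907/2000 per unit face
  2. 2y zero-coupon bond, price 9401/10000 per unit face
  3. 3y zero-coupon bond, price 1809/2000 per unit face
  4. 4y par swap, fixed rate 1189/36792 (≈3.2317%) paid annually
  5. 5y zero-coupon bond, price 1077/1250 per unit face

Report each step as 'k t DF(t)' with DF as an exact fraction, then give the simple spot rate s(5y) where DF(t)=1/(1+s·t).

step 1 [1y] zero: DF = P = 1907/2000 ≈ 0.953500
step 2 [2y] zero: DF = P = 9401/10000 ≈ 0.940100
step 3 [3y] zero: DF = P = 1809/2000 ≈ 0.904500
step 4 [4y] swap r/1=1189/36792: DF=(1 − 1189/36792·(0.953500+0.940100+0.904500))/(1+1189/36792) = 8811/10000 ≈ 0.881100
step 5 [5y] zero: DF = P = 1077/1250 ≈ 0.861600

1 1 1907/2000
2 2 9401/10000
3 3 1809/2000
4 4 8811/10000
5 5 1077/1250
s(5y) = (1/(1077/1250) − 1)/(5) = 173/5385 ≈ 3.2126%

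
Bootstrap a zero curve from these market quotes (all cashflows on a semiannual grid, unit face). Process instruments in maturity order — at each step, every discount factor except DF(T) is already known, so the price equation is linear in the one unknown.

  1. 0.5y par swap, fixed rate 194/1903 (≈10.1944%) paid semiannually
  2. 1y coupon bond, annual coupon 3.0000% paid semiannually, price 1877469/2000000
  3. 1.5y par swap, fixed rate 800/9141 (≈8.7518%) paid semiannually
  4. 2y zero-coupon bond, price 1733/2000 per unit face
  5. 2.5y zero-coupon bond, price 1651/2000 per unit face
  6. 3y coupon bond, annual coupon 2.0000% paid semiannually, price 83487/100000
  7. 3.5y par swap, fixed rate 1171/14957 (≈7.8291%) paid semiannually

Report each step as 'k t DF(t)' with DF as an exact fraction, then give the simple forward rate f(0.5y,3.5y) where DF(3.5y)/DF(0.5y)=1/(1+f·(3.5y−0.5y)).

1 1/2 1903/2000
2 1 2277/2500
3 3/2 22/25
4 2 1733/2000
5 5/2 1651/2000
6 3 7827/10000
7 7/2 3829/5000
f(0.5y,3.5y) = ((1903/2000)/(3829/5000) − 1)/(3) = 619/7658 ≈ 8.0831%

step 1 [0.5y] swap r/2=97/1903: DF=(1 − 97/1903·(0))/(1+97/1903) = 1903/2000 ≈ 0.951500
step 2 [1y] bond c/2=3/200: DF=(1877469/2000000 − 3/200·(0.951500))/(1+3/200) = 2277/2500 ≈ 0.910800
step 3 [1.5y] swap r/2=400/9141: DF=(1 − 400/9141·(0.951500+0.910800))/(1+400/9141) = 22/25 ≈ 0.880000
step 4 [2y] zero: DF = P = 1733/2000 ≈ 0.866500
step 5 [2.5y] zero: DF = P = 1651/2000 ≈ 0.825500
step 6 [3y] bond c/2=1/100: DF=(83487/100000 − 1/100·(0.951500+0.910800+0.880000+0.866500+0.825500))/(1+1/100) = 7827/10000 ≈ 0.782700
step 7 [3.5y] swap r/2=1171/29914: DF=(1 − 1171/29914·(0.951500+0.910800+0.880000+0.866500+0.825500+0.782700))/(1+1171/29914) = 3829/5000 ≈ 0.765800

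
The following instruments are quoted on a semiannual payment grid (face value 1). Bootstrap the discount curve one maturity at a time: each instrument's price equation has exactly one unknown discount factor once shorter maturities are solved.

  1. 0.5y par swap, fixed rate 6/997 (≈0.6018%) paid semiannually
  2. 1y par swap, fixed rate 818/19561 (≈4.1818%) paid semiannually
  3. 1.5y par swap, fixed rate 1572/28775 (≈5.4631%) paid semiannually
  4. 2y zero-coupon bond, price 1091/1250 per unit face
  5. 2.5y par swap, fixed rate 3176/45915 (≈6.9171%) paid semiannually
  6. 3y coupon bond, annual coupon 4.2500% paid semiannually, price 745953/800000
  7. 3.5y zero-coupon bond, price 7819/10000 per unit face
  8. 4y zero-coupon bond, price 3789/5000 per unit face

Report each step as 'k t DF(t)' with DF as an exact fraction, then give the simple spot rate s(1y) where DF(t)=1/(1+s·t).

step 1 [0.5y] swap r/2=3/997: DF=(1 − 3/997·(0))/(1+3/997) = 997/1000 ≈ 0.997000
step 2 [1y] swap r/2=409/19561: DF=(1 − 409/19561·(0.997000))/(1+409/19561) = 9591/10000 ≈ 0.959100
step 3 [1.5y] swap r/2=786/28775: DF=(1 − 786/28775·(0.997000+0.959100))/(1+786/28775) = 4607/5000 ≈ 0.921400
step 4 [2y] zero: DF = P = 1091/1250 ≈ 0.872800
step 5 [2.5y] swap r/2=1588/45915: DF=(1 − 1588/45915·(0.997000+0.959100+0.921400+0.872800))/(1+1588/45915) = 2103/2500 ≈ 0.841200
step 6 [3y] bond c/2=17/800: DF=(745953/800000 − 17/800·(0.997000+0.959100+0.921400+0.872800+0.841200))/(1+17/800) = 327/400 ≈ 0.817500
step 7 [3.5y] zero: DF = P = 7819/10000 ≈ 0.781900
step 8 [4y] zero: DF = P = 3789/5000 ≈ 0.757800

1 1/2 997/1000
2 1 9591/10000
3 3/2 4607/5000
4 2 1091/1250
5 5/2 2103/2500
6 3 327/400
7 7/2 7819/10000
8 4 3789/5000
s(1y) = (1/(9591/10000) − 1)/(1) = 409/9591 ≈ 4.2644%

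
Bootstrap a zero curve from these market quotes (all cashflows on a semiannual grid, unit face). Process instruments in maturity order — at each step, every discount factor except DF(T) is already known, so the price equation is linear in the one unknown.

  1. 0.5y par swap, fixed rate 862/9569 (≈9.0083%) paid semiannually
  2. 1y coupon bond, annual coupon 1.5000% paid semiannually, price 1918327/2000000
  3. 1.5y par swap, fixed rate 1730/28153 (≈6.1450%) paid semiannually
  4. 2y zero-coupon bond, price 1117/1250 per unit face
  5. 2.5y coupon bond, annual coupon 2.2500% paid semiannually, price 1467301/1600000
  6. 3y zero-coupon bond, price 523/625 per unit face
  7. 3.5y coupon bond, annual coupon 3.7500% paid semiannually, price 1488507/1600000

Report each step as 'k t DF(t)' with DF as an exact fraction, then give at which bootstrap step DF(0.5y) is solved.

1 1/2 9569/10000
2 1 9449/10000
3 3/2 1827/2000
4 2 1117/1250
5 5/2 541/625
6 3 523/625
7 7/2 1017/1250
DF(0.5y) is solved at step 1

step 1 [0.5y] swap r/2=431/9569: DF=(1 − 431/9569·(0))/(1+431/9569) = 9569/10000 ≈ 0.956900
step 2 [1y] bond c/2=3/400: DF=(1918327/2000000 − 3/400·(0.956900))/(1+3/400) = 9449/10000 ≈ 0.944900
step 3 [1.5y] swap r/2=865/28153: DF=(1 − 865/28153·(0.956900+0.944900))/(1+865/28153) = 1827/2000 ≈ 0.913500
step 4 [2y] zero: DF = P = 1117/1250 ≈ 0.893600
step 5 [2.5y] bond c/2=9/800: DF=(1467301/1600000 − 9/800·(0.956900+0.944900+0.913500+0.893600))/(1+9/800) = 541/625 ≈ 0.865600
step 6 [3y] zero: DF = P = 523/625 ≈ 0.836800
step 7 [3.5y] bond c/2=3/160: DF=(1488507/1600000 − 3/160·(0.956900+0.944900+0.913500+0.893600+0.865600+0.836800))/(1+3/160) = 1017/1250 ≈ 0.813600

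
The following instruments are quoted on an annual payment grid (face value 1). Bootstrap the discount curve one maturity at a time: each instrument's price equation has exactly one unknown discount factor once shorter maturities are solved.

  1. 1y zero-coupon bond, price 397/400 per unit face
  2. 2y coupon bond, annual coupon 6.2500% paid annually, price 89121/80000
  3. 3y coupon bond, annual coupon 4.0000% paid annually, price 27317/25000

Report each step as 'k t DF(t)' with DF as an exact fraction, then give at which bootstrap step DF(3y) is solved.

1 1 397/400
2 2 9901/10000
3 3 609/625
DF(3y) is solved at step 3

step 1 [1y] zero: DF = P = 397/400 ≈ 0.992500
step 2 [2y] bond c/1=1/16: DF=(89121/80000 − 1/16·(0.992500))/(1+1/16) = 9901/10000 ≈ 0.990100
step 3 [3y] bond c/1=1/25: DF=(27317/25000 − 1/25·(0.992500+0.990100))/(1+1/25) = 609/625 ≈ 0.974400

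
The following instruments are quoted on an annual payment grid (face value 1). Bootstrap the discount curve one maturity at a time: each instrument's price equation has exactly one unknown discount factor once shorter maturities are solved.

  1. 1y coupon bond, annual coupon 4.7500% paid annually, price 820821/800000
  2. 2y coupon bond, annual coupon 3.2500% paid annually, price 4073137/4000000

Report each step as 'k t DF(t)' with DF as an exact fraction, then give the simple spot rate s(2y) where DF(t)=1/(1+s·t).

1 1 1959/2000
2 2 4777/5000
s(2y) = (1/(4777/5000) − 1)/(2) = 223/9554 ≈ 2.3341%

step 1 [1y] bond c/1=19/400: DF=(820821/800000 − 19/400·(0))/(1+19/400) = 1959/2000 ≈ 0.979500
step 2 [2y] bond c/1=13/400: DF=(4073137/4000000 − 13/400·(0.979500))/(1+13/400) = 4777/5000 ≈ 0.955400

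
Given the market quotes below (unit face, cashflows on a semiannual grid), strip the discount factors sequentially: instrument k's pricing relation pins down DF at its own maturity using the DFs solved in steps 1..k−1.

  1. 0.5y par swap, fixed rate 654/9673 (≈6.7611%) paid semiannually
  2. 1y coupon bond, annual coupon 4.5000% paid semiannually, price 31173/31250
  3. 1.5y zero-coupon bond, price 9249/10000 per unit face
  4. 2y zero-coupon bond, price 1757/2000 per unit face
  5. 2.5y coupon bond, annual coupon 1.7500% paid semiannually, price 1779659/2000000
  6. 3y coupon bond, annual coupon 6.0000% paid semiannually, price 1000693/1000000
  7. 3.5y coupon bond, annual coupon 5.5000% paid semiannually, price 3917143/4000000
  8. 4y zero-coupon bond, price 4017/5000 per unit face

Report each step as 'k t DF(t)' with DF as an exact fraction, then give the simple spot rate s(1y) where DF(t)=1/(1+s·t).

1 1/2 9673/10000
2 1 9543/10000
3 3/2 9249/10000
4 2 1757/2000
5 5/2 4249/5000
6 3 8383/10000
7 7/2 4041/5000
8 4 4017/5000
s(1y) = (1/(9543/10000) − 1)/(1) = 457/9543 ≈ 4.7889%

step 1 [0.5y] swap r/2=327/9673: DF=(1 − 327/9673·(0))/(1+327/9673) = 9673/10000 ≈ 0.967300
step 2 [1y] bond c/2=9/400: DF=(31173/31250 − 9/400·(0.967300))/(1+9/400) = 9543/10000 ≈ 0.954300
step 3 [1.5y] zero: DF = P = 9249/10000 ≈ 0.924900
step 4 [2y] zero: DF = P = 1757/2000 ≈ 0.878500
step 5 [2.5y] bond c/2=7/800: DF=(1779659/2000000 − 7/800·(0.967300+0.954300+0.924900+0.878500))/(1+7/800) = 4249/5000 ≈ 0.849800
step 6 [3y] bond c/2=3/100: DF=(1000693/1000000 − 3/100·(0.967300+0.954300+0.924900+0.878500+0.849800))/(1+3/100) = 8383/10000 ≈ 0.838300
step 7 [3.5y] bond c/2=11/400: DF=(3917143/4000000 − 11/400·(0.967300+0.954300+0.924900+0.878500+0.849800+0.838300))/(1+11/400) = 4041/5000 ≈ 0.808200
step 8 [4y] zero: DF = P = 4017/5000 ≈ 0.803400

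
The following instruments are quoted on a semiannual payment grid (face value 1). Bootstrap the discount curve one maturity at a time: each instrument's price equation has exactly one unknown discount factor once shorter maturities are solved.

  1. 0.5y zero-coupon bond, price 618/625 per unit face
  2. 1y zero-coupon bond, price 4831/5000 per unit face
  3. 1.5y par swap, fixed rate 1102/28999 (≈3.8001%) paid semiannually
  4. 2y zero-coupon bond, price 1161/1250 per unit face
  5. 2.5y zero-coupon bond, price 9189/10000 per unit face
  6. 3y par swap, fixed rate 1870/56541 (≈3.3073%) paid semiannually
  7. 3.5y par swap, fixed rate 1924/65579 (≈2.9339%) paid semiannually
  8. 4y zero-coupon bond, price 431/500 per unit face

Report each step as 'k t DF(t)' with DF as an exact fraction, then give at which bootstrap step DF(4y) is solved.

step 1 [0.5y] zero: DF = P = 618/625 ≈ 0.988800
step 2 [1y] zero: DF = P = 4831/5000 ≈ 0.966200
step 3 [1.5y] swap r/2=551/28999: DF=(1 − 551/28999·(0.988800+0.966200))/(1+551/28999) = 9449/10000 ≈ 0.944900
step 4 [2y] zero: DF = P = 1161/1250 ≈ 0.928800
step 5 [2.5y] zero: DF = P = 9189/10000 ≈ 0.918900
step 6 [3y] swap r/2=935/56541: DF=(1 − 935/56541·(0.988800+0.966200+0.944900+0.928800+0.918900))/(1+935/56541) = 1813/2000 ≈ 0.906500
step 7 [3.5y] swap r/2=962/65579: DF=(1 − 962/65579·(0.988800+0.966200+0.944900+0.928800+0.918900+0.906500))/(1+962/65579) = 4519/5000 ≈ 0.903800
step 8 [4y] zero: DF = P = 431/500 ≈ 0.862000

1 1/2 618/625
2 1 4831/5000
3 3/2 9449/10000
4 2 1161/1250
5 5/2 9189/10000
6 3 1813/2000
7 7/2 4519/5000
8 4 431/500
DF(4y) is solved at step 8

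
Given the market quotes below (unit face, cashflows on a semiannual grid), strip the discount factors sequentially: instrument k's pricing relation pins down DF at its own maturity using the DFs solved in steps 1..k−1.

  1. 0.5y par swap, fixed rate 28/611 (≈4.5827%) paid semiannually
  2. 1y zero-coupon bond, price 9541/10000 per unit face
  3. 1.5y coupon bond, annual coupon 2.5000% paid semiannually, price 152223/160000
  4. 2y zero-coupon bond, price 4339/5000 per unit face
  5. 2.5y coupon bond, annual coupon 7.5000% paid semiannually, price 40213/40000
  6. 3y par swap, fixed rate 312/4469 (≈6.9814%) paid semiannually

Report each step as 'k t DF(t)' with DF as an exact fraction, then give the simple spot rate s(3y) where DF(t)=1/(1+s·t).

1 1/2 611/625
2 1 9541/10000
3 3/2 4579/5000
4 2 4339/5000
5 5/2 8347/10000
6 3 508/625
s(3y) = (1/(508/625) − 1)/(3) = 39/508 ≈ 7.6772%

step 1 [0.5y] swap r/2=14/611: DF=(1 − 14/611·(0))/(1+14/611) = 611/625 ≈ 0.977600
step 2 [1y] zero: DF = P = 9541/10000 ≈ 0.954100
step 3 [1.5y] bond c/2=1/80: DF=(152223/160000 − 1/80·(0.977600+0.954100))/(1+1/80) = 4579/5000 ≈ 0.915800
step 4 [2y] zero: DF = P = 4339/5000 ≈ 0.867800
step 5 [2.5y] bond c/2=3/80: DF=(40213/40000 − 3/80·(0.977600+0.954100+0.915800+0.867800))/(1+3/80) = 8347/10000 ≈ 0.834700
step 6 [3y] swap r/2=156/4469: DF=(1 − 156/4469·(0.977600+0.954100+0.915800+0.867800+0.834700))/(1+156/4469) = 508/625 ≈ 0.812800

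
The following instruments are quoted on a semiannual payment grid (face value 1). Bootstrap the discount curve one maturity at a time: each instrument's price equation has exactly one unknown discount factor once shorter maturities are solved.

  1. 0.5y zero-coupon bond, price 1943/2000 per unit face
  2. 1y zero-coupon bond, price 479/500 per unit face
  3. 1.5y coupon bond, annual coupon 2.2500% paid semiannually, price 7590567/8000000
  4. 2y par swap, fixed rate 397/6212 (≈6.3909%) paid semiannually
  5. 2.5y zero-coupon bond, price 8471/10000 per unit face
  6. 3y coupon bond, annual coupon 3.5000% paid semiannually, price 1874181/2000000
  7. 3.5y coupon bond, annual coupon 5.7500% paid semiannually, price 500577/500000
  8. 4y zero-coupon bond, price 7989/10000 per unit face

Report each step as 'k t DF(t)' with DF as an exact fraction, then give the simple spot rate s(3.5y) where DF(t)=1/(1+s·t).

1 1/2 1943/2000
2 1 479/500
3 3/2 573/625
4 2 8809/10000
5 5/2 8471/10000
6 3 8423/10000
7 7/2 4109/5000
8 4 7989/10000
s(3.5y) = (1/(4109/5000) − 1)/(7/2) = 1782/28763 ≈ 6.1955%

step 1 [0.5y] zero: DF = P = 1943/2000 ≈ 0.971500
step 2 [1y] zero: DF = P = 479/500 ≈ 0.958000
step 3 [1.5y] bond c/2=9/800: DF=(7590567/8000000 − 9/800·(0.971500+0.958000))/(1+9/800) = 573/625 ≈ 0.916800
step 4 [2y] swap r/2=397/12424: DF=(1 − 397/12424·(0.971500+0.958000+0.916800))/(1+397/12424) = 8809/10000 ≈ 0.880900
step 5 [2.5y] zero: DF = P = 8471/10000 ≈ 0.847100
step 6 [3y] bond c/2=7/400: DF=(1874181/2000000 − 7/400·(0.971500+0.958000+0.916800+0.880900+0.847100))/(1+7/400) = 8423/10000 ≈ 0.842300
step 7 [3.5y] bond c/2=23/800: DF=(500577/500000 − 23/800·(0.971500+0.958000+0.916800+0.880900+0.847100+0.842300))/(1+23/800) = 4109/5000 ≈ 0.821800
step 8 [4y] zero: DF = P = 7989/10000 ≈ 0.798900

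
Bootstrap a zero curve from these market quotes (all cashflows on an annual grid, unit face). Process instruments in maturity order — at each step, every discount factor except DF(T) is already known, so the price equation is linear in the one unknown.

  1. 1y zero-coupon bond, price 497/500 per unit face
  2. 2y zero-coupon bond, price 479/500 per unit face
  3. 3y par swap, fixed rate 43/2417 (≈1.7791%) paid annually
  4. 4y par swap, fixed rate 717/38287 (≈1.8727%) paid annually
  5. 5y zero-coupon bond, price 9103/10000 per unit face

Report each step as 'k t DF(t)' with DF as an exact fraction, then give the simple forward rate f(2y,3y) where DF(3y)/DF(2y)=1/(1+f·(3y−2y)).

1 1 497/500
2 2 479/500
3 3 2371/2500
4 4 9283/10000
5 5 9103/10000
f(2y,3y) = ((479/500)/(2371/2500) − 1)/(1) = 24/2371 ≈ 1.0122%

step 1 [1y] zero: DF = P = 497/500 ≈ 0.994000
step 2 [2y] zero: DF = P = 479/500 ≈ 0.958000
step 3 [3y] swap r/1=43/2417: DF=(1 − 43/2417·(0.994000+0.958000))/(1+43/2417) = 2371/2500 ≈ 0.948400
step 4 [4y] swap r/1=717/38287: DF=(1 − 717/38287·(0.994000+0.958000+0.948400))/(1+717/38287) = 9283/10000 ≈ 0.928300
step 5 [5y] zero: DF = P = 9103/10000 ≈ 0.910300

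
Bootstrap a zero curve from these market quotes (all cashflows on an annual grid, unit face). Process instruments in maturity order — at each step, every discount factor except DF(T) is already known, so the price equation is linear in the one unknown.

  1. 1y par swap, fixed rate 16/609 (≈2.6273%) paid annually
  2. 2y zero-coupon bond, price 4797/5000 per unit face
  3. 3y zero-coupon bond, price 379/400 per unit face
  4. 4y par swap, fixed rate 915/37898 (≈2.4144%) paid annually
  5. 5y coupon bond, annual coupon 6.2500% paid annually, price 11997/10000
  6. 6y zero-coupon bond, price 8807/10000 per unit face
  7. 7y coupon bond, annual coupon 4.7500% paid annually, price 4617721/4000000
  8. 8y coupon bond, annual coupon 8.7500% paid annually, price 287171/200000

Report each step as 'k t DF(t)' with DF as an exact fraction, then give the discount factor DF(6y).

step 1 [1y] swap r/1=16/609: DF=(1 − 16/609·(0))/(1+16/609) = 609/625 ≈ 0.974400
step 2 [2y] zero: DF = P = 4797/5000 ≈ 0.959400
step 3 [3y] zero: DF = P = 379/400 ≈ 0.947500
step 4 [4y] swap r/1=915/37898: DF=(1 − 915/37898·(0.974400+0.959400+0.947500))/(1+915/37898) = 1817/2000 ≈ 0.908500
step 5 [5y] bond c/1=1/16: DF=(11997/10000 − 1/16·(0.974400+0.959400+0.947500+0.908500))/(1+1/16) = 4531/5000 ≈ 0.906200
step 6 [6y] zero: DF = P = 8807/10000 ≈ 0.880700
step 7 [7y] bond c/1=19/400: DF=(4617721/4000000 − 19/400·(0.974400+0.959400+0.947500+0.908500+0.906200+0.880700))/(1+19/400) = 2123/2500 ≈ 0.849200
step 8 [8y] bond c/1=7/80: DF=(287171/200000 − 7/80·(0.974400+0.959400+0.947500+0.908500+0.906200+0.880700+0.849200))/(1+7/80) = 8033/10000 ≈ 0.803300

1 1 609/625
2 2 4797/5000
3 3 379/400
4 4 1817/2000
5 5 4531/5000
6 6 8807/10000
7 7 2123/2500
8 8 8033/10000
DF(6y) = 8807/10000 ≈ 0.880700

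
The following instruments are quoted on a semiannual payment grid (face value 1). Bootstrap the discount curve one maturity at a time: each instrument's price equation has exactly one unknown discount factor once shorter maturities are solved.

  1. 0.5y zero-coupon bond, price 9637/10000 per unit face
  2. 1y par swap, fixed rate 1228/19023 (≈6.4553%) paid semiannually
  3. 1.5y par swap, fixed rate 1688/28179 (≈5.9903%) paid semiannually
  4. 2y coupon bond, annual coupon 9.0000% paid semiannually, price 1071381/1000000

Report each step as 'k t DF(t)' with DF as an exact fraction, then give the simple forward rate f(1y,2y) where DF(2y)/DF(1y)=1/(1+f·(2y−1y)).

step 1 [0.5y] zero: DF = P = 9637/10000 ≈ 0.963700
step 2 [1y] swap r/2=614/19023: DF=(1 − 614/19023·(0.963700))/(1+614/19023) = 4693/5000 ≈ 0.938600
step 3 [1.5y] swap r/2=844/28179: DF=(1 − 844/28179·(0.963700+0.938600))/(1+844/28179) = 2289/2500 ≈ 0.915600
step 4 [2y] bond c/2=9/200: DF=(1071381/1000000 − 9/200·(0.963700+0.938600+0.915600))/(1+9/200) = 9039/10000 ≈ 0.903900

1 1/2 9637/10000
2 1 4693/5000
3 3/2 2289/2500
4 2 9039/10000
f(1y,2y) = ((4693/5000)/(9039/10000) − 1)/(1) = 347/9039 ≈ 3.8389%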